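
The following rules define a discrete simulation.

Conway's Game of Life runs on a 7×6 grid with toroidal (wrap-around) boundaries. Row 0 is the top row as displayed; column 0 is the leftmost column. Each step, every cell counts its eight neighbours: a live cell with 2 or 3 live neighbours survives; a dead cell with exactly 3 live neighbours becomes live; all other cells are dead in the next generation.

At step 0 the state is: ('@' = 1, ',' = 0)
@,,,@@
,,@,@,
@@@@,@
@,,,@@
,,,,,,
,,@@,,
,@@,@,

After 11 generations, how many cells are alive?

16

gen 0: @,,,@@
,,@,@,
@@@@,@
@,,,@@
,,,,,,
,,@@,,
,@@,@,
gen 1: @,@,@,
,,@,,,
,,@,,,
,,@@@,
,,,@@@
,@@@,,
@@@,@,
gen 2: @,@,,,
,,@,,,
,@@,,,
,,@,,@
,@,,,@
,,,,,,
@,,,@,
gen 3: ,,,@,@
,,@@,,
,@@@,,
,,@,,,
@,,,,,
@,,,,@
,@,,,@
gen 4: @,,@,,
,@,,,,
,@,,,,
,,@@,,
@@,,,@
,@,,,@
,,,,,@
gen 5: @,,,,,
@@@,,,
,@,,,,
,,@,,,
,@,,@@
,@,,@@
,,,,@@
gen 6: @,,,,,
@,@,,,
@,,,,,
@@@,,,
,@@@@@
,,,@,,
,,,,@,
gen 7: ,@,,,@
@,,,,@
@,@,,@
,,,,@,
,,,,@@
,,,,,@
,,,,,,
gen 8: ,,,,,@
,,,,@,
@@,,@,
@,,@@,
,,,,@@
,,,,@@
@,,,,,
gen 9: ,,,,,@
@,,,@,
@@,,@,
@@,@,,
@,,,,,
@,,,@,
@,,,@,
gen 10: @,,,@,
@@,,@,
,,@@@,
,,@,,,
@,,,,,
@@,,,,
@,,,@,
gen 11: @,,@@,
@@@,@,
,,@,@@
,@@,,,
@,,,,,
@@,,,,
@,,,,,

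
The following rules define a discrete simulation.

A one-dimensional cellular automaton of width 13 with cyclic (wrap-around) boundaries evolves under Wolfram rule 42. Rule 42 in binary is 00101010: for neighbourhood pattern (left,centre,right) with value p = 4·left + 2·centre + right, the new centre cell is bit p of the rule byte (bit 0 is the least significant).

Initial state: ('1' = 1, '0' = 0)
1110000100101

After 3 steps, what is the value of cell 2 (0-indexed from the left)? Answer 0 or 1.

0

t=0: 1110000100101
t=1: 0000001001011
t=2: 0000010010110
t=3: 0000100101100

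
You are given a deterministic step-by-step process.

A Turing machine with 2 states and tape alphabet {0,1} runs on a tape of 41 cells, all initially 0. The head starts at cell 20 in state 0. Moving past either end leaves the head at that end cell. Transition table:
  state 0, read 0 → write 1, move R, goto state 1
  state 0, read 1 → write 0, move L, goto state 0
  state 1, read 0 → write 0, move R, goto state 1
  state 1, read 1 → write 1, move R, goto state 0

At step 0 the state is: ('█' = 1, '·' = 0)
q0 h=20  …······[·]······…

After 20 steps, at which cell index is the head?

40

step 0: q0 h=20  …······[·]······…
step 1: q1 h=21  …·····█[·]······…
step 2: q1 h=22  …····█·[·]······…
step 3: q1 h=23  …···█··[·]······…
step 4: q1 h=24  …··█···[·]······…
step 5: q1 h=25  …·█····[·]······…
step 6: q1 h=26  …█·····[·]······…
step 7: q1 h=27  …······[·]······…
step 8: q1 h=28  …······[·]······…
step 9: q1 h=29  …······[·]······…
step 10: q1 h=30  …······[·]······…
step 11: q1 h=31  …······[·]······…
step 12: q1 h=32  …······[·]······…
step 13: q1 h=33  …······[·]······…
step 14: q1 h=34  …······[·]······|
step 15: q1 h=35  …······[·]·····|
step 16: q1 h=36  …······[·]····|
step 17: q1 h=37  …······[·]···|
step 18: q1 h=38  …······[·]··|
step 19: q1 h=39  …······[·]·|
step 20: q1 h=40  …······[·]|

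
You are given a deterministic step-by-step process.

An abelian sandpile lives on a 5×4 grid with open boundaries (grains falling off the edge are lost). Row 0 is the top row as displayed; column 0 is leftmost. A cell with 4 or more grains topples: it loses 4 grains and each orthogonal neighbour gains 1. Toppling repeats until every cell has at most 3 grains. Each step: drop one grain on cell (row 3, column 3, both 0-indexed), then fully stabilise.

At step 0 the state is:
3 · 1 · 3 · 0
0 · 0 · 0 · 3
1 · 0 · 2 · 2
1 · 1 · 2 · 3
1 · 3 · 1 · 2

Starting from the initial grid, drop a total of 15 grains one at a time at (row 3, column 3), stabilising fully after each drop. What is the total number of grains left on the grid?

gen 0: 3 · 1 · 3 · 0
0 · 0 · 0 · 3
1 · 0 · 2 · 2
1 · 1 · 2 · 3
1 · 3 · 1 · 2
gen 1: 3 · 1 · 3 · 0
0 · 0 · 0 · 3
1 · 0 · 2 · 3
1 · 1 · 3 · 0
1 · 3 · 1 · 3
gen 2: 3 · 1 · 3 · 0
0 · 0 · 0 · 3
1 · 0 · 2 · 3
1 · 1 · 3 · 1
1 · 3 · 1 · 3
gen 3: 3 · 1 · 3 · 0
0 · 0 · 0 · 3
1 · 0 · 2 · 3
1 · 1 · 3 · 2
1 · 3 · 1 · 3
gen 4: 3 · 1 · 3 · 0
0 · 0 · 0 · 3
1 · 0 · 2 · 3
1 · 1 · 3 · 3
1 · 3 · 1 · 3
gen 5: 3 · 1 · 3 · 1
0 · 0 · 2 · 0
1 · 1 · 0 · 2
1 · 2 · 1 · 3
1 · 3 · 3 · 0
gen 6: 3 · 1 · 3 · 1
0 · 0 · 2 · 0
1 · 1 · 0 · 3
1 · 2 · 2 · 0
1 · 3 · 3 · 1
gen 7: 3 · 1 · 3 · 1
0 · 0 · 2 · 0
1 · 1 · 0 · 3
1 · 2 · 2 · 1
1 · 3 · 3 · 1
gen 8: 3 · 1 · 3 · 1
0 · 0 · 2 · 0
1 · 1 · 0 · 3
1 · 2 · 2 · 2
1 · 3 · 3 · 1
gen 9: 3 · 1 · 3 · 1
0 · 0 · 2 · 0
1 · 1 · 0 · 3
1 · 2 · 2 · 3
1 · 3 · 3 · 1
gen 10: 3 · 1 · 3 · 1
0 · 0 · 2 · 1
1 · 1 · 1 · 0
1 · 2 · 3 · 1
1 · 3 · 3 · 2
gen 11: 3 · 1 · 3 · 1
0 · 0 · 2 · 1
1 · 1 · 1 · 0
1 · 2 · 3 · 2
1 · 3 · 3 · 2
gen 12: 3 · 1 · 3 · 1
0 · 0 · 2 · 1
1 · 1 · 1 · 0
1 · 2 · 3 · 3
1 · 3 · 3 · 2
gen 13: 3 · 1 · 3 · 1
0 · 0 · 2 · 1
1 · 2 · 2 · 1
2 · 0 · 2 · 2
2 · 1 · 2 · 0
gen 14: 3 · 1 · 3 · 1
0 · 0 · 2 · 1
1 · 2 · 2 · 1
2 · 0 · 2 · 3
2 · 1 · 2 · 0
gen 15: 3 · 1 · 3 · 1
0 · 0 · 2 · 1
1 · 2 · 2 · 2
2 · 0 · 3 · 0
2 · 1 · 2 · 1

29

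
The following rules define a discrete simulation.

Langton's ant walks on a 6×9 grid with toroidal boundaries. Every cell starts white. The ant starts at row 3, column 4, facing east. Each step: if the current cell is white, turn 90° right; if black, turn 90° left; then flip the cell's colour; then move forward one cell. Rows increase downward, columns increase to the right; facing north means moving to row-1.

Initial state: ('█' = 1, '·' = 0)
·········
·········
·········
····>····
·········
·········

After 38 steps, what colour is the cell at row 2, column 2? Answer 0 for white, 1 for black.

1

t=0: ·········
·········
·········
····>····
·········
·········
t=1: ·········
·········
·········
····█····
····v····
·········
t=2: ·········
·········
·········
····█····
···<█····
·········
t=3: ·········
·········
·········
···^█····
···██····
·········
t=4: ·········
·········
·········
···█>····
···██····
·········
t=5: ·········
·········
····^····
···█·····
···██····
·········
t=6: ·········
·········
····█>···
···█·····
···██····
·········
t=7: ·········
·········
····██···
···█·v···
···██····
·········
t=8: ·········
·········
····██···
···█<█···
···██····
·········
t=9: ·········
·········
····^█···
···███···
···██····
·········
t=10: ·········
·········
···<·█···
···███···
···██····
·········
t=11: ·········
···^·····
···█·█···
···███···
···██····
·········
t=12: ·········
···█>····
···█·█···
···███···
···██····
·········
t=13: ·········
···██····
···█v█···
···███···
···██····
·········
t=14: ·········
···██····
···<██···
···███···
···██····
·········
t=15: ·········
···██····
····██···
···v██···
···██····
·········
t=16: ·········
···██····
····██···
····>█···
···██····
·········
t=17: ·········
···██····
····^█···
·····█···
···██····
·········
t=18: ·········
···██····
···<·█···
·····█···
···██····
·········
t=19: ·········
···^█····
···█·█···
·····█···
···██····
·········
t=20: ·········
··<·█····
···█·█···
·····█···
···██····
·········
t=21: ··^······
··█·█····
···█·█···
·····█···
···██····
·········
t=22: ··█>·····
··█·█····
···█·█···
·····█···
···██····
·········
t=23: ··██·····
··█v█····
···█·█···
·····█···
···██····
·········
t=24: ··██·····
··<██····
···█·█···
·····█···
···██····
·········
t=25: ··██·····
···██····
··v█·█···
·····█···
···██····
·········
t=26: ··██·····
···██····
·<██·█···
·····█···
···██····
·········
t=27: ··██·····
·^·██····
·███·█···
·····█···
···██····
·········
t=28: ··██·····
·█>██····
·███·█···
·····█···
···██····
·········
t=29: ··██·····
·████····
·█v█·█···
·····█···
···██····
·········
t=30: ··██·····
·████····
·█·>·█···
·····█···
···██····
·········
t=31: ··██·····
·██^█····
·█···█···
·····█···
···██····
·········
t=32: ··██·····
·█<·█····
·█···█···
·····█···
···██····
·········
t=33: ··██·····
·█··█····
·█v··█···
·····█···
···██····
·········
t=34: ··██·····
·█··█····
·<█··█···
·····█···
···██····
·········
t=35: ··██·····
·█··█····
··█··█···
·v···█···
···██····
·········
t=36: ··██·····
·█··█····
··█··█···
<█···█···
···██····
·········
t=37: ··██·····
·█··█····
^·█··█···
██···█···
···██····
·········
t=38: ··██·····
·█··█····
█>█··█···
██···█···
···██····
·········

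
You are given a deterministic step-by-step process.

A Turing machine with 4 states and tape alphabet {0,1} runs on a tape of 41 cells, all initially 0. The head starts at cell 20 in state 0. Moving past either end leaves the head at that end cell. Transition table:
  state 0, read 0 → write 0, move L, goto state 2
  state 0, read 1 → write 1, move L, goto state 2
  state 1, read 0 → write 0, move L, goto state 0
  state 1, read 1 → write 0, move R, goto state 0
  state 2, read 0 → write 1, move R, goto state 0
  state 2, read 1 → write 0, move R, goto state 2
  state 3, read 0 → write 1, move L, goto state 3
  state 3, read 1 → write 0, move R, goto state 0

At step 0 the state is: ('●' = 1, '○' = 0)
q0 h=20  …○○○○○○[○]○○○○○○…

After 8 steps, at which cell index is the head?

22

0) q0 h=20  …○○○○○○[○]○○○○○○…
1) q2 h=19  …○○○○○○[○]○○○○○○…
2) q0 h=20  …○○○○○●[○]○○○○○○…
3) q2 h=19  …○○○○○○[●]○○○○○○…
4) q2 h=20  …○○○○○○[○]○○○○○○…
5) q0 h=21  …○○○○○●[○]○○○○○○…
6) q2 h=20  …○○○○○○[●]○○○○○○…
7) q2 h=21  …○○○○○○[○]○○○○○○…
8) q0 h=22  …○○○○○●[○]○○○○○○…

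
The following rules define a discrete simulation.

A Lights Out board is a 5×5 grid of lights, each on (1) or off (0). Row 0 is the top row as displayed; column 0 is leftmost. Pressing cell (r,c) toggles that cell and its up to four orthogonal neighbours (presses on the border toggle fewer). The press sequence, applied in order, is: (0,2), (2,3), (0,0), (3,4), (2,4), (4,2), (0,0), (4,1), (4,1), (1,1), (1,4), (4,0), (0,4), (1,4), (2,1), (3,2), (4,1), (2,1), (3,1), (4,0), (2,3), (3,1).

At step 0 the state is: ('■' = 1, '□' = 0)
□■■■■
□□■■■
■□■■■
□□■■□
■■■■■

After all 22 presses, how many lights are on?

gen 0: □■■■■
□□■■■
■□■■■
□□■■□
■■■■■
gen 1: □□□□■
□□□■■
■□■■■
□□■■□
■■■■■
gen 2: □□□□■
□□□□■
■□□□□
□□■□□
■■■■■
gen 3: ■■□□■
■□□□■
■□□□□
□□■□□
■■■■■
gen 4: ■■□□■
■□□□■
■□□□■
□□■■■
■■■■□
gen 5: ■■□□■
■□□□□
■□□■□
□□■■□
■■■■□
gen 6: ■■□□■
■□□□□
■□□■□
□□□■□
■□□□□
gen 7: □□□□■
□□□□□
■□□■□
□□□■□
■□□□□
gen 8: □□□□■
□□□□□
■□□■□
□■□■□
□■■□□
gen 9: □□□□■
□□□□□
■□□■□
□□□■□
■□□□□
gen 10: □■□□■
■■■□□
■■□■□
□□□■□
■□□□□
gen 11: □■□□□
■■■■■
■■□■■
□□□■□
■□□□□
gen 12: □■□□□
■■■■■
■■□■■
■□□■□
□■□□□
gen 13: □■□■■
■■■■□
■■□■■
■□□■□
□■□□□
gen 14: □■□■□
■■■□■
■■□■□
■□□■□
□■□□□
gen 15: □■□■□
■□■□■
□□■■□
■■□■□
□■□□□
gen 16: □■□■□
■□■□■
□□□■□
■□■□□
□■■□□
gen 17: □■□■□
■□■□■
□□□■□
■■■□□
■□□□□
gen 18: □■□■□
■■■□■
■■■■□
■□■□□
■□□□□
gen 19: □■□■□
■■■□■
■□■■□
□■□□□
■■□□□
gen 20: □■□■□
■■■□■
■□■■□
■■□□□
□□□□□
gen 21: □■□■□
■■■■■
■□□□■
■■□■□
□□□□□
gen 22: □■□■□
■■■■■
■■□□■
□□■■□
□■□□□

13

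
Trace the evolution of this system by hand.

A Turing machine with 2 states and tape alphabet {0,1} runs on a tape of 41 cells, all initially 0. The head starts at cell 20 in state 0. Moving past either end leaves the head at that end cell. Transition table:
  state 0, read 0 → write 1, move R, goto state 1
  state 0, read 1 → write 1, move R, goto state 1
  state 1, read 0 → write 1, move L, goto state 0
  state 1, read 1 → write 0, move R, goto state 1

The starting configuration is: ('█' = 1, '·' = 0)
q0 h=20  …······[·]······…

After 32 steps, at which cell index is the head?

30

k=0  q0 h=20  …······[·]······…
k=1  q1 h=21  …·····█[·]······…
k=2  q0 h=20  …······[█]█·····…
k=3  q1 h=21  …·····█[█]······…
k=4  q1 h=22  …····█·[·]······…
k=5  q0 h=21  …·····█[·]█·····…
k=6  q1 h=22  …····██[█]······…
k=7  q1 h=23  …···██·[·]······…
k=8  q0 h=22  …····██[·]█·····…
k=9  q1 h=23  …···███[█]······…
k=10  q1 h=24  …··███·[·]······…
k=11  q0 h=23  …···███[·]█·····…
k=12  q1 h=24  …··████[█]······…
k=13  q1 h=25  …·████·[·]······…
k=14  q0 h=24  …··████[·]█·····…
k=15  q1 h=25  …·█████[█]······…
k=16  q1 h=26  …█████·[·]······…
k=17  q0 h=25  …·█████[·]█·····…
k=18  q1 h=26  …██████[█]······…
k=19  q1 h=27  …█████·[·]······…
k=20  q0 h=26  …██████[·]█·····…
k=21  q1 h=27  …██████[█]······…
k=22  q1 h=28  …█████·[·]······…
k=23  q0 h=27  …██████[·]█·····…
k=24  q1 h=28  …██████[█]······…
k=25  q1 h=29  …█████·[·]······…
k=26  q0 h=28  …██████[·]█·····…
k=27  q1 h=29  …██████[█]······…
k=28  q1 h=30  …█████·[·]······…
k=29  q0 h=29  …██████[·]█·····…
k=30  q1 h=30  …██████[█]······…
k=31  q1 h=31  …█████·[·]······…
k=32  q0 h=30  …██████[·]█·····…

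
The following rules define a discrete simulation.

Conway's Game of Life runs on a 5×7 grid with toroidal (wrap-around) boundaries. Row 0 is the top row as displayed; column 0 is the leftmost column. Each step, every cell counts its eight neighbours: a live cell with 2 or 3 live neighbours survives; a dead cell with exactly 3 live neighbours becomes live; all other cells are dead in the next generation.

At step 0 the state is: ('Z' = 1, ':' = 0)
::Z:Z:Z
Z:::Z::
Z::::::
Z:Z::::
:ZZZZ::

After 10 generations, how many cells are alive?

8

t=0: ::Z:Z:Z
Z:::Z::
Z::::::
Z:Z::::
:ZZZZ::
t=1: Z:Z:Z::
ZZ:Z:ZZ
Z:::::Z
Z:Z::::
Z:::ZZ:
t=2: ::Z::::
::ZZZZ:
::Z::Z:
Z::::Z:
Z:::ZZ:
t=3: :ZZ:::Z
:ZZ:ZZ:
:ZZ::Z:
:Z:::Z:
:Z::ZZ:
t=4: ::::::Z
::::ZZZ
Z::Z:ZZ
ZZ:::ZZ
:Z::ZZZ
t=5: :::::::
::::Z::
:Z:::::
:ZZ::::
:Z::Z::
t=6: :::::::
:::::::
:ZZ::::
ZZZ::::
:ZZ::::
t=7: :::::::
:::::::
Z:Z::::
Z::Z:::
Z:Z::::
t=8: :::::::
:::::::
:Z:::::
Z:ZZ::Z
:Z:::::
t=9: :::::::
:::::::
ZZZ::::
Z:Z::::
ZZZ::::
t=10: :Z:::::
:Z:::::
Z:Z::::
:::Z::Z
Z:Z::::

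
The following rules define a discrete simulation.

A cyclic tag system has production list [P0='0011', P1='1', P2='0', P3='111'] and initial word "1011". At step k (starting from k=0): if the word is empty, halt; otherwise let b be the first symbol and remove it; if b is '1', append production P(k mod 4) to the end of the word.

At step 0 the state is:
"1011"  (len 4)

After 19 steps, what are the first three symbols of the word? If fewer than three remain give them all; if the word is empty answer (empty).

t=0: "1011"  (len 4)
t=1: "0110011"  (len 7)
t=2: "110011"  (len 6)
t=3: "100110"  (len 6)
t=4: "00110111"  (len 8)
t=5: "0110111"  (len 7)
t=6: "110111"  (len 6)
t=7: "101110"  (len 6)
t=8: "01110111"  (len 8)
t=9: "1110111"  (len 7)
t=10: "1101111"  (len 7)
t=11: "1011110"  (len 7)
t=12: "011110111"  (len 9)
t=13: "11110111"  (len 8)
t=14: "11101111"  (len 8)
t=15: "11011110"  (len 8)
t=16: "1011110111"  (len 10)
t=17: "0111101110011"  (len 13)
t=18: "111101110011"  (len 12)
t=19: "111011100110"  (len 12)

111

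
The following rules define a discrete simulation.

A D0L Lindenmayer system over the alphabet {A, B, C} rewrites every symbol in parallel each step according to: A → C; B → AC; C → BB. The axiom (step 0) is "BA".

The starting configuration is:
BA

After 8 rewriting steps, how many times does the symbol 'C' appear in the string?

60

t=0: BA
t=1: ACC
t=2: CBBBB
t=3: BBACACACAC
t=4: ACACCBBCBBCBBCBB
t=5: CBBCBBBBACACBBACACBBACACBBACAC
t=6: BBACACBBACACACACCBBCBBACACCBBCBBACACCBBCBBACACCBBCBB
t=7: ACACCBBCBBACACCBBCBBCBBCBBBBACACBBACACCBBCBBBBACACBBACACCBBCBBBBACACBBACACCBBCBBBBACACBBACAC
t=8: CBBCBBBBACACBBACACCBBCBBBBACACBBACACBBACACBBACACACACCBBCBB…BBACACACACCBBCBBACACCBBCBBBBACACBBACACACACCBBCBBACACCBBCBB  (len 164)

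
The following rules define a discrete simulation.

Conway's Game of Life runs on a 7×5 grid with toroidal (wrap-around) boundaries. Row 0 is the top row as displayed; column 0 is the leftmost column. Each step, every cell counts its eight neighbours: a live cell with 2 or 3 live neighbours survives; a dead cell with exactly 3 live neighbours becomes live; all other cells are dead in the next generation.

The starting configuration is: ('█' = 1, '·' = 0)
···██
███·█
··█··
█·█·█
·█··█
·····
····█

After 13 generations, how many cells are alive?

k=0  ···██
███·█
··█··
█·█·█
·█··█
·····
····█
k=1  ·██··
███·█
··█··
█·█·█
·█·██
█····
···██
k=2  ·····
█····
··█··
█·█·█
·███·
█·█··
█████
k=3  ··██·
·····
█··██
█···█
·····
·····
█·███
k=4  ·██··
··█··
█··█·
█··█·
·····
···██
·██·█
k=5  █····
··██·
·███·
·····
···█·
█·███
·█··█
k=6  █████
···██
·█·█·
···█·
··██·
███··
·██··
k=7  ·····
·····
···█·
···██
···██
█····
·····
k=8  ·····
·····
···██
··█··
█··█·
····█
·····
k=9  ·····
·····
···█·
··█··
···██
····█
·····
k=10  ·····
·····
·····
··█·█
···██
···██
·····
k=11  ·····
·····
·····
····█
█·█··
···██
·····
k=12  ·····
·····
·····
·····
█····
···██
·····
k=13  ·····
·····
·····
·····
····█
····█
·····

2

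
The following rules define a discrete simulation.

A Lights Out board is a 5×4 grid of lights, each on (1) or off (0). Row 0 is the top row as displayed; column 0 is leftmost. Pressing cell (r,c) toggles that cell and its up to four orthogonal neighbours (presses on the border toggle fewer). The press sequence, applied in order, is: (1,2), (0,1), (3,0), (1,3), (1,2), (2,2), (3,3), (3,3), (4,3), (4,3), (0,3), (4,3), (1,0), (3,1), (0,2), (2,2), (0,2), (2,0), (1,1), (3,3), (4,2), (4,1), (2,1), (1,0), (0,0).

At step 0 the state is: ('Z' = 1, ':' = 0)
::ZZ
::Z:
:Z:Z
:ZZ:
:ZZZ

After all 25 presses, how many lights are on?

12

step 0: ::ZZ
::Z:
:Z:Z
:ZZ:
:ZZZ
step 1: :::Z
:Z:Z
:ZZZ
:ZZ:
:ZZZ
step 2: ZZZZ
:::Z
:ZZZ
:ZZ:
:ZZZ
step 3: ZZZZ
:::Z
ZZZZ
Z:Z:
ZZZZ
step 4: ZZZ:
::Z:
ZZZ:
Z:Z:
ZZZZ
step 5: ZZ::
:Z:Z
ZZ::
Z:Z:
ZZZZ
step 6: ZZ::
:ZZZ
Z:ZZ
Z:::
ZZZZ
step 7: ZZ::
:ZZZ
Z:Z:
Z:ZZ
ZZZ:
step 8: ZZ::
:ZZZ
Z:ZZ
Z:::
ZZZZ
step 9: ZZ::
:ZZZ
Z:ZZ
Z::Z
ZZ::
step 10: ZZ::
:ZZZ
Z:ZZ
Z:::
ZZZZ
step 11: ZZZZ
:ZZ:
Z:ZZ
Z:::
ZZZZ
step 12: ZZZZ
:ZZ:
Z:ZZ
Z::Z
ZZ::
step 13: :ZZZ
Z:Z:
::ZZ
Z::Z
ZZ::
step 14: :ZZZ
Z:Z:
:ZZZ
:ZZZ
Z:::
step 15: ::::
Z:::
:ZZZ
:ZZZ
Z:::
step 16: ::::
Z:Z:
::::
:Z:Z
Z:::
step 17: :ZZZ
Z:::
::::
:Z:Z
Z:::
step 18: :ZZZ
::::
ZZ::
ZZ:Z
Z:::
step 19: ::ZZ
ZZZ:
Z:::
ZZ:Z
Z:::
step 20: ::ZZ
ZZZ:
Z::Z
ZZZ:
Z::Z
step 21: ::ZZ
ZZZ:
Z::Z
ZZ::
ZZZ:
step 22: ::ZZ
ZZZ:
Z::Z
Z:::
::::
step 23: ::ZZ
Z:Z:
:ZZZ
ZZ::
::::
step 24: Z:ZZ
:ZZ:
ZZZZ
ZZ::
::::
step 25: :ZZZ
ZZZ:
ZZZZ
ZZ::
::::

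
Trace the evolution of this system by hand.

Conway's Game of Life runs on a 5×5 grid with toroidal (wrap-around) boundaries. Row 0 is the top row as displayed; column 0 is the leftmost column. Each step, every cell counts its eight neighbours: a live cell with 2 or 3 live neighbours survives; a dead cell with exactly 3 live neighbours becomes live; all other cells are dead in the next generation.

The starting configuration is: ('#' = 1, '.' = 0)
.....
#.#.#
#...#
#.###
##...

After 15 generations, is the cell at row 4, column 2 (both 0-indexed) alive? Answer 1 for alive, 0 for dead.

0) .....
#.#.#
#...#
#.###
##...
1) ....#
##.##
..#..
..##.
####.
2) .....
#####
#....
....#
##...
3) ...#.
#####
..#..
.#..#
#....
4) ...#.
##..#
.....
##...
#...#
5) .#.#.
#...#
....#
##..#
##..#
6) .###.
#..##
.#.#.
.#.#.
...#.
7) ##...
#....
.#.#.
...##
.#.##
8) .##..
#.#.#
#.##.
.....
.#.#.
9) ....#
#...#
#.##.
.#.##
.#...
10) ....#
##...
..#..
.#.##
..###
11) .##.#
##...
..###
##..#
..#..
12) ..##.
.....
..##.
##..#
..#.#
13) ..##.
.....
#####
##..#
..#.#
14) ..##.
#....
..##.
.....
..#.#
15) .####
.#..#
.....
..#..
..#..

1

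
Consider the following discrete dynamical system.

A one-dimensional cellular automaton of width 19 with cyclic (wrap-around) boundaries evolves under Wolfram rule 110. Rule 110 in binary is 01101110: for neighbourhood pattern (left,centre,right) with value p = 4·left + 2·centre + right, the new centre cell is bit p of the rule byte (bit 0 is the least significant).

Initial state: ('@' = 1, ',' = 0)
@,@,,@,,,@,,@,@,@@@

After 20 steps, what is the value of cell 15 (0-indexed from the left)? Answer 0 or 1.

step 0: @,@,,@,,,@,,@,@,@@@
step 1: @@@,@@,,@@,@@@@@@,,
step 2: @,@@@@,@@@@@,,,,@,@
step 3: @@@,,@@@,,,@,,,@@@@
step 4: ,,@,@@,@,,@@,,@@,,,
step 5: ,@@@@@@@,@@@,@@@,,,
step 6: @@,,,,,@@@,@@@,@,,,
step 7: @@,,,,@@,@@@,@@@,,@
step 8: ,@,,,@@@@@,@@@,@,@@
step 9: @@,,@@,,,@@@,@@@@@@
step 10: ,@,@@@,,@@,@@@,,,,,
step 11: @@@@,@,@@@@@,@,,,,,
step 12: @,,@@@@@,,,@@@,,,,@
step 13: @,@@,,,@,,@@,@,,,@@
step 14: @@@@,,@@,@@@@@,,@@,
step 15: @,,@,@@@@@,,,@,@@@@
step 16: @,@@@@,,,@,,@@@@,,,
step 17: @@@,,@,,@@,@@,,@,,@
step 18: ,,@,@@,@@@@@@,@@,@@
step 19: ,@@@@@@@,,,,@@@@@@@
step 20: @@,,,,,@,,,@@,,,,,@

0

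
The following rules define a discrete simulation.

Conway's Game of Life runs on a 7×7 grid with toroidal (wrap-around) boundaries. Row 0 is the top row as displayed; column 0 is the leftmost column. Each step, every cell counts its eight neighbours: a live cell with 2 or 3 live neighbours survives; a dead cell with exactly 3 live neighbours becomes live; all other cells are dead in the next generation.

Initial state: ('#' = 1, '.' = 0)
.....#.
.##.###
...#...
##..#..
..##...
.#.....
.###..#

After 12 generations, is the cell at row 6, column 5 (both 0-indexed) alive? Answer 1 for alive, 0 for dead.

0

0) .....#.
.##.###
...#...
##..#..
..##...
.#.....
.###..#
1) .......
..#####
...#..#
.#..#..
#.##...
##.....
###....
2) #...###
..#####
#.....#
##..#..
#.##...
...#..#
#.#....
3) #.#....
.#.#...
..#....
..##...
#.###.#
#..#..#
##.##..
4) #...#..
.#.#...
.#.....
....#..
#...###
.......
...##..
5) ..#.#..
###....
..#....
#...#.#
....###
...#..#
...##..
6) ..#.#..
..#....
..##..#
#..##.#
...##..
...#..#
..#.##.
7) .##.##.
.##....
###.###
#.....#
#.#...#
..#....
..#.##.
8) ....##.
.......
..##.#.
..##...
#.....#
..#..##
..#.##.
9) ...###.
...#.#.
..###..
.####.#
####.##
##.##..
.......
10) ...#.#.
.....#.
.#.....
......#
.......
...###.
..#..#.
11) .....##
....#..
.......
.......
....##.
...###.
..#..##
12) ....#.#
.....#.
.......
.......
...#.#.
...#...
...#...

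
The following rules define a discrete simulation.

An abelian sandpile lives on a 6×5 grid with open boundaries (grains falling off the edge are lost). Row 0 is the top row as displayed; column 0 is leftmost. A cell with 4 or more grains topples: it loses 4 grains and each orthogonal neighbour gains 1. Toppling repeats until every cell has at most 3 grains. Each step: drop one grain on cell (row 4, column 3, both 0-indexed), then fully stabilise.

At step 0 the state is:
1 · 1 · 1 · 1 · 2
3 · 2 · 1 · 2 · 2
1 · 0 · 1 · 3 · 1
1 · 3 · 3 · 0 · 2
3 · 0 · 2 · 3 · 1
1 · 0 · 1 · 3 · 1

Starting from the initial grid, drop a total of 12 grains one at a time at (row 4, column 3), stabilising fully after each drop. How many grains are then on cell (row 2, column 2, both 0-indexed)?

t=0: 1 · 1 · 1 · 1 · 2
3 · 2 · 1 · 2 · 2
1 · 0 · 1 · 3 · 1
1 · 3 · 3 · 0 · 2
3 · 0 · 2 · 3 · 1
1 · 0 · 1 · 3 · 1
t=1: 1 · 1 · 1 · 1 · 2
3 · 2 · 1 · 2 · 2
1 · 0 · 1 · 3 · 1
1 · 3 · 3 · 1 · 2
3 · 0 · 3 · 1 · 2
1 · 0 · 2 · 0 · 2
t=2: 1 · 1 · 1 · 1 · 2
3 · 2 · 1 · 2 · 2
1 · 0 · 1 · 3 · 1
1 · 3 · 3 · 1 · 2
3 · 0 · 3 · 2 · 2
1 · 0 · 2 · 0 · 2
t=3: 1 · 1 · 1 · 1 · 2
3 · 2 · 1 · 2 · 2
1 · 0 · 1 · 3 · 1
1 · 3 · 3 · 1 · 2
3 · 0 · 3 · 3 · 2
1 · 0 · 2 · 0 · 2
t=4: 1 · 1 · 1 · 1 · 2
3 · 2 · 1 · 2 · 2
1 · 1 · 2 · 3 · 1
2 · 0 · 1 · 3 · 2
3 · 2 · 1 · 1 · 3
1 · 0 · 3 · 1 · 2
t=5: 1 · 1 · 1 · 1 · 2
3 · 2 · 1 · 2 · 2
1 · 1 · 2 · 3 · 1
2 · 0 · 1 · 3 · 2
3 · 2 · 1 · 2 · 3
1 · 0 · 3 · 1 · 2
t=6: 1 · 1 · 1 · 1 · 2
3 · 2 · 1 · 2 · 2
1 · 1 · 2 · 3 · 1
2 · 0 · 1 · 3 · 2
3 · 2 · 1 · 3 · 3
1 · 0 · 3 · 1 · 2
t=7: 1 · 1 · 1 · 1 · 2
3 · 2 · 1 · 3 · 2
1 · 1 · 3 · 0 · 3
2 · 0 · 2 · 2 · 0
3 · 2 · 2 · 2 · 1
1 · 0 · 3 · 2 · 3
t=8: 1 · 1 · 1 · 1 · 2
3 · 2 · 1 · 3 · 2
1 · 1 · 3 · 0 · 3
2 · 0 · 2 · 2 · 0
3 · 2 · 2 · 3 · 1
1 · 0 · 3 · 2 · 3
t=9: 1 · 1 · 1 · 1 · 2
3 · 2 · 1 · 3 · 2
1 · 1 · 3 · 0 · 3
2 · 0 · 2 · 3 · 0
3 · 2 · 3 · 0 · 2
1 · 0 · 3 · 3 · 3
t=10: 1 · 1 · 1 · 1 · 2
3 · 2 · 1 · 3 · 2
1 · 1 · 3 · 0 · 3
2 · 0 · 2 · 3 · 0
3 · 2 · 3 · 1 · 2
1 · 0 · 3 · 3 · 3
t=11: 1 · 1 · 1 · 1 · 2
3 · 2 · 1 · 3 · 2
1 · 1 · 3 · 0 · 3
2 · 0 · 2 · 3 · 0
3 · 2 · 3 · 2 · 2
1 · 0 · 3 · 3 · 3
t=12: 1 · 1 · 1 · 1 · 2
3 · 2 · 1 · 3 · 2
1 · 1 · 3 · 0 · 3
2 · 0 · 2 · 3 · 0
3 · 2 · 3 · 3 · 2
1 · 0 · 3 · 3 · 3

3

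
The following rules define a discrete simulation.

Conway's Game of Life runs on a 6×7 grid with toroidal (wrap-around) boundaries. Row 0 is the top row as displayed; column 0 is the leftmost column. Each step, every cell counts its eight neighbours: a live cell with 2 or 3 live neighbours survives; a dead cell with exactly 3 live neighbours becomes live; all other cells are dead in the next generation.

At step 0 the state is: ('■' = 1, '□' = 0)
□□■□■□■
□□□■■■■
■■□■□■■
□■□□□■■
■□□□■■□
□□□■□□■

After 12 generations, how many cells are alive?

16

t=0: □□■□■□■
□□□■■■■
■■□■□■■
□■□□□■■
■□□□■■□
□□□■□□■
t=1: ■□■□□□■
□■□□□□□
□■□■□□□
□■■□□□□
■□□□■□□
■□□■□□■
t=2: □□■□□□■
□■□□□□□
■■□□□□□
■■■■□□□
■□■■□□■
□□□■□■□
t=3: □□■□□□□
□■■□□□□
□□□□□□□
□□□■□□□
■□□□□□■
■■□■■■□
t=4: ■□□□■□□
□■■□□□□
□□■□□□□
□□□□□□□
■■■■□■■
■■■■■■□
t=5: ■□□□■■■
□■■■□□□
□■■□□□□
■□□■□□■
□□□□□■□
□□□□□□□
t=6: ■■■■■■■
□□□■■■■
□□□□□□□
■■■□□□■
□□□□□□■
□□□□■□□
t=7: ■■■□□□□
□■□□□□□
□■■■■□□
■■□□□□■
□■□□□■■
□■■□■□□
t=8: ■□□■□□□
□□□□□□□
□□□■□□□
□□□■■□■
□□□□□■■
□□□■□■■
t=9: □□□□■□■
□□□□□□□
□□□■■□□
□□□■■□■
■□□■□□□
■□□□□■□
t=10: □□□□□■■
□□□■■■□
□□□■■■□
□□■□□■□
■□□■□■□
■□□□■■□
t=11: □□□■□□□
□□□■□□□
□□■□□□■
□□■□□■□
□■□■□■□
■□□□□□□
t=12: □□□□□□□
□□■■□□□
□□■■□□□
□■■■■■■
□■■□■□■
□□■□■□□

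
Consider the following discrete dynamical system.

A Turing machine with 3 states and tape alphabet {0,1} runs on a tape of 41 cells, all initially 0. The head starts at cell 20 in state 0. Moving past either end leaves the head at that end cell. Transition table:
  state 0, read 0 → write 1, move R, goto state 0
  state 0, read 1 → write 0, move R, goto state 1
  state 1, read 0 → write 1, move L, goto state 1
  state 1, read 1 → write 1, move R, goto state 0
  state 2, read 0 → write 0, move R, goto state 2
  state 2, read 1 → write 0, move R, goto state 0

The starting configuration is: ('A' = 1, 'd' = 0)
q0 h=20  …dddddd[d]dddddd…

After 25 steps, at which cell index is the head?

40

k=0  q0 h=20  …dddddd[d]dddddd…
k=1  q0 h=21  …dddddA[d]dddddd…
k=2  q0 h=22  …ddddAA[d]dddddd…
k=3  q0 h=23  …dddAAA[d]dddddd…
k=4  q0 h=24  …ddAAAA[d]dddddd…
k=5  q0 h=25  …dAAAAA[d]dddddd…
k=6  q0 h=26  …AAAAAA[d]dddddd…
k=7  q0 h=27  …AAAAAA[d]dddddd…
k=8  q0 h=28  …AAAAAA[d]dddddd…
k=9  q0 h=29  …AAAAAA[d]dddddd…
k=10  q0 h=30  …AAAAAA[d]dddddd…
k=11  q0 h=31  …AAAAAA[d]dddddd…
k=12  q0 h=32  …AAAAAA[d]dddddd…
k=13  q0 h=33  …AAAAAA[d]dddddd…
k=14  q0 h=34  …AAAAAA[d]dddddd|
k=15  q0 h=35  …AAAAAA[d]ddddd|
k=16  q0 h=36  …AAAAAA[d]dddd|
k=17  q0 h=37  …AAAAAA[d]ddd|
k=18  q0 h=38  …AAAAAA[d]dd|
k=19  q0 h=39  …AAAAAA[d]d|
k=20  q0 h=40  …AAAAAA[d]|
k=21  q0 h=40  …AAAAAA[A]|
k=22  q1 h=40  …AAAAAA[d]|
k=23  q1 h=39  …AAAAAA[A]A|
k=24  q0 h=40  …AAAAAA[A]|
k=25  q1 h=40  …AAAAAA[d]|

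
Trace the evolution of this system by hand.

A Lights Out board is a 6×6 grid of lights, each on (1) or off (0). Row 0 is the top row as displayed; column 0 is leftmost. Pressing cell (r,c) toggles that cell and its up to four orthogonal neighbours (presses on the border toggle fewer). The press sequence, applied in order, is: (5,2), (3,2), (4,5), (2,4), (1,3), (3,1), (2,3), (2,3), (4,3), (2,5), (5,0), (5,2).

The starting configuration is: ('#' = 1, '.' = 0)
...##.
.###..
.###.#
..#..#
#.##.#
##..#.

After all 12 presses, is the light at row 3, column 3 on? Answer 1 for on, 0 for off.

gen 0: ...##.
.###..
.###.#
..#..#
#.##.#
##..#.
gen 1: ...##.
.###..
.###.#
..#..#
#..#.#
#.###.
gen 2: ...##.
.###..
.#.#.#
.#.#.#
#.##.#
#.###.
gen 3: ...##.
.###..
.#.#.#
.#.#..
#.###.
#.####
gen 4: ...##.
.####.
.#..#.
.#.##.
#.###.
#.####
gen 5: ....#.
.#....
.#.##.
.#.##.
#.###.
#.####
gen 6: ....#.
.#....
...##.
#.###.
#####.
#.####
gen 7: ....#.
.#.#..
..#...
#.#.#.
#####.
#.####
gen 8: ....#.
.#....
...##.
#.###.
#####.
#.####
gen 9: ....#.
.#....
...##.
#.#.#.
##....
#.#.##
gen 10: ....#.
.#...#
...#.#
#.#.##
##....
#.#.##
gen 11: ....#.
.#...#
...#.#
#.#.##
.#....
.##.##
gen 12: ....#.
.#...#
...#.#
#.#.##
.##...
...###

0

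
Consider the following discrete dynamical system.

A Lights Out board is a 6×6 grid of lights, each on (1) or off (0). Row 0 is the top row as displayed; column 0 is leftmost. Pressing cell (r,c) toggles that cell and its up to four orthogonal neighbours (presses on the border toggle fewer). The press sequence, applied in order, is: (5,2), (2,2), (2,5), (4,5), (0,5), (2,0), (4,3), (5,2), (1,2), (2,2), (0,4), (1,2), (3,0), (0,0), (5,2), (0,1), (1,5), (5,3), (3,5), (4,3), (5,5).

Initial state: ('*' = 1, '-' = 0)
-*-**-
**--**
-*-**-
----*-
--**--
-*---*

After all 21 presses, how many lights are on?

k=0  -*-**-
**--**
-*-**-
----*-
--**--
-*---*
k=1  -*-**-
**--**
-*-**-
----*-
---*--
--**-*
k=2  -*-**-
***-**
--*-*-
--*-*-
---*--
--**-*
k=3  -*-**-
***-*-
--*--*
--*-**
---*--
--**-*
k=4  -*-**-
***-*-
--*--*
--*-*-
---***
--**--
k=5  -*-*-*
***-**
--*--*
--*-*-
---***
--**--
k=6  -*-*-*
-**-**
***--*
*-*-*-
---***
--**--
k=7  -*-*-*
-**-**
***--*
*-***-
--*--*
--*---
k=8  -*-*-*
-**-**
***--*
*-***-
-----*
-*-*--
k=9  -***-*
---***
**---*
*-***-
-----*
-*-*--
k=10  -***-*
--****
*-**-*
*--**-
-----*
-*-*--
k=11  -**-*-
--**-*
*-**-*
*--**-
-----*
-*-*--
k=12  -*--*-
-*---*
*--*-*
*--**-
-----*
-*-*--
k=13  -*--*-
-*---*
---*-*
-*-**-
*----*
-*-*--
k=14  *---*-
**---*
---*-*
-*-**-
*----*
-*-*--
k=15  *---*-
**---*
---*-*
-*-**-
*-*--*
--*---
k=16  -**-*-
*----*
---*-*
-*-**-
*-*--*
--*---
k=17  -**-**
*---*-
---*--
-*-**-
*-*--*
--*---
k=18  -**-**
*---*-
---*--
-*-**-
*-**-*
---**-
k=19  -**-**
*---*-
---*-*
-*-*-*
*-**--
---**-
k=20  -**-**
*---*-
---*-*
-*---*
*---*-
----*-
k=21  -**-**
*---*-
---*-*
-*---*
*---**
-----*

14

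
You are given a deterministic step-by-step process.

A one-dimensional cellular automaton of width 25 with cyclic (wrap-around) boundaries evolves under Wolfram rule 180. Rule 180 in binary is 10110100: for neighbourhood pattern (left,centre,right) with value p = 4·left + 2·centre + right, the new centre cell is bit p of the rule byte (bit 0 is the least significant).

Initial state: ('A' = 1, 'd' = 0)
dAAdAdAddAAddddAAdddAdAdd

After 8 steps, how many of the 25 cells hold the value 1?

10

t=0: dAAdAdAddAAddddAAdddAdAdd
t=1: dddAAAAAdddAdddddAddAAAAd
t=2: ddddAAAdAddAAddddAAddAAdA
t=3: AddddAdAAAdddAdddddAdddAA
t=4: dAdddAAdAdAddAAddddAAdddA
t=5: AAAddddAAAAAdddAdddddAddA
t=6: AAdAddddAAAdAddAAddddAAdd
t=7: ddAAAddddAdAAAdddAdddddAd
t=8: dddAdAdddAAdAdAddAAddddAA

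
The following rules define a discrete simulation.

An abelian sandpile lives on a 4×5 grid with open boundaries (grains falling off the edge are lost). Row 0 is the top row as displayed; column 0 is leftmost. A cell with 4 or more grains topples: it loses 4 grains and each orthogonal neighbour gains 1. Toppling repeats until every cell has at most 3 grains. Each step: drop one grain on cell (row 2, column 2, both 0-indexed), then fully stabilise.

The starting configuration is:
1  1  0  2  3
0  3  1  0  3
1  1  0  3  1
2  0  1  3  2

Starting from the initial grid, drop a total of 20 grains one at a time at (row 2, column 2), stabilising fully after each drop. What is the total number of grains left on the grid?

36

[0] 1  1  0  2  3
0  3  1  0  3
1  1  0  3  1
2  0  1  3  2
[1] 1  1  0  2  3
0  3  1  0  3
1  1  1  3  1
2  0  1  3  2
[2] 1  1  0  2  3
0  3  1  0  3
1  1  2  3  1
2  0  1  3  2
[3] 1  1  0  2  3
0  3  1  0  3
1  1  3  3  1
2  0  1  3  2
[4] 1  1  0  2  3
0  3  2  1  3
1  2  1  1  2
2  0  3  0  3
[5] 1  1  0  2  3
0  3  2  1  3
1  2  2  1  2
2  0  3  0  3
[6] 1  1  0  2  3
0  3  2  1  3
1  2  3  1  2
2  0  3  0  3
[7] 1  1  0  2  3
0  3  3  1  3
1  3  1  2  2
2  1  0  1  3
[8] 1  1  0  2  3
0  3  3  1  3
1  3  2  2  2
2  1  0  1  3
[9] 1  1  0  2  3
0  3  3  1  3
1  3  3  2  2
2  1  0  1  3
[10] 1  2  1  2  3
1  1  1  2  3
2  1  2  3  2
2  2  1  1  3
[11] 1  2  1  2  3
1  1  1  2  3
2  1  3  3  2
2  2  1  1  3
[12] 1  2  1  2  3
1  1  2  3  3
2  2  1  0  3
2  2  2  2  3
[13] 1  2  1  2  3
1  1  2  3  3
2  2  2  0  3
2  2  2  2  3
[14] 1  2  1  2  3
1  1  2  3  3
2  2  3  0  3
2  2  2  2  3
[15] 1  2  1  2  3
1  1  3  3  3
2  3  0  1  3
2  2  3  2  3
[16] 1  2  1  2  3
1  1  3  3  3
2  3  1  1  3
2  2  3  2  3
[17] 1  2  1  2  3
1  1  3  3  3
2  3  2  1  3
2  2  3  2  3
[18] 1  2  1  2  3
1  1  3  3  3
2  3  3  1  3
2  2  3  2  3
[19] 1  2  3  0  1
1  3  2  3  2
3  2  0  2  2
3  0  3  1  1
[20] 1  2  3  0  1
1  3  2  3  2
3  2  1  2  2
3  0  3  1  1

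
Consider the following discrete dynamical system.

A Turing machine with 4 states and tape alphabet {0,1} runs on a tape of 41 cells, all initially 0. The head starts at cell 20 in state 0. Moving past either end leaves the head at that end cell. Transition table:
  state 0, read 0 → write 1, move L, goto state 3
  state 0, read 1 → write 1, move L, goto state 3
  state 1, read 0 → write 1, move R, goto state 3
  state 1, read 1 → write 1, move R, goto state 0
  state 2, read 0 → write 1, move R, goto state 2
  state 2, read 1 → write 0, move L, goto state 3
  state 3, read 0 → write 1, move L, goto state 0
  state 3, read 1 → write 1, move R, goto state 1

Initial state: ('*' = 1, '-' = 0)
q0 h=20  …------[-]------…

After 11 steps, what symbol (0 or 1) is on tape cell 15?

1

gen 0: q0 h=20  …------[-]------…
gen 1: q3 h=19  …------[-]*-----…
gen 2: q0 h=18  …------[-]**----…
gen 3: q3 h=17  …------[-]***---…
gen 4: q0 h=16  …------[-]****--…
gen 5: q3 h=15  …------[-]*****-…
gen 6: q0 h=14  …------[-]******…
gen 7: q3 h=13  …------[-]******…
gen 8: q0 h=12  …------[-]******…
gen 9: q3 h=11  …------[-]******…
gen 10: q0 h=10  …------[-]******…
gen 11: q3 h= 9  …------[-]******…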